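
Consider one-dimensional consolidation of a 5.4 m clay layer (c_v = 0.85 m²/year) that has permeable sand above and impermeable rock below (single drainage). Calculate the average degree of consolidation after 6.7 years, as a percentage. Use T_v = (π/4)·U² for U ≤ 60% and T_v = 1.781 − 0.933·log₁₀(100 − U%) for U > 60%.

U ≈ 49.9 %

Drainage path length: H_d = H = 5.4 m (single drainage).
T_v = c_v·t/H_d² = 0.85×6.7/5.4² = 0.1953.
T_v = 0.1953 corresponds to the U ≤ 60% branch:
U = √(4T_v/π) = 0.4987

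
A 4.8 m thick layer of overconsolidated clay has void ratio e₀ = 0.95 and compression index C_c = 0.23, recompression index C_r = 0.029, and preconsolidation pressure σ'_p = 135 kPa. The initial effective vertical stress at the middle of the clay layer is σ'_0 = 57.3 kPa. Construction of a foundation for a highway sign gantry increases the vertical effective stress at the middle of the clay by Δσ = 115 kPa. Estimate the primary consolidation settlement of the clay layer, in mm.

S_c ≈ 86.6 mm

Final effective stress: σ'_f = 57.3 + 115 = 172.3 kPa.
σ'_f = 172.3 > σ'_p = 135 kPa, so the stress path crosses the preconsolidation pressure — recompression up to σ'_p, then virgin compression beyond:
S_c = H/(1+e₀)·[C_r·log₁₀(σ'_p/σ'_0) + C_c·log₁₀(σ'_f/σ'_p)]
    = 4.8/1.95 × [0.029×log₁₀(135/57.3) + 0.23×log₁₀(172.3/135)]
    = 2.4615 × [0.010793 + 0.024369] = 0.08655 m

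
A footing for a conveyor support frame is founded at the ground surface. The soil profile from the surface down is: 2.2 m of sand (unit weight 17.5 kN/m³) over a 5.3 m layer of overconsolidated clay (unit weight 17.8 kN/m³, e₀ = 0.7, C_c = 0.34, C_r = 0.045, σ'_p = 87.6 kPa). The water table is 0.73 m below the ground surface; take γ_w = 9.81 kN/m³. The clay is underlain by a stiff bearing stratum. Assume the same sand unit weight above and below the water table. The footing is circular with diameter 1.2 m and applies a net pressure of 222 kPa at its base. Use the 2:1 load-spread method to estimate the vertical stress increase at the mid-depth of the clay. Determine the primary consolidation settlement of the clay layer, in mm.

S_c ≈ 10.8 mm

Mid-depth of clay below the ground surface: z = 2.2 + 5.3/2 = 4.85 m.
Total vertical stress at mid-clay: σ_v = 17.5×2.2 + 17.8×2.65 = 85.67 kPa.
Pore pressure: u = 9.81×(4.85 − 0.73) = 40.417 kPa.
Initial effective stress: σ'_0 = σ_v − u = 85.67 − 40.417 = 45.253 kPa.
Stress increase at mid-clay by the 2:1 spreading method:
Δσ ≈ qD²/(D+z)² = 222×1.2²/(1.2+4.85)² = 8.7338 kPa
Final effective stress: σ'_f = 45.253 + 8.7338 = 53.987 kPa.
σ'_f = 53.987 ≤ σ'_p = 87.6 kPa, so the clay remains overconsolidated and only the recompression index applies:
S_c = C_r·H/(1+e₀)·log₁₀(σ'_f/σ'_0) = 0.045×5.3/1.7×log₁₀(53.987/45.253)
    = 0.14029 × 0.076642 = 0.01075 m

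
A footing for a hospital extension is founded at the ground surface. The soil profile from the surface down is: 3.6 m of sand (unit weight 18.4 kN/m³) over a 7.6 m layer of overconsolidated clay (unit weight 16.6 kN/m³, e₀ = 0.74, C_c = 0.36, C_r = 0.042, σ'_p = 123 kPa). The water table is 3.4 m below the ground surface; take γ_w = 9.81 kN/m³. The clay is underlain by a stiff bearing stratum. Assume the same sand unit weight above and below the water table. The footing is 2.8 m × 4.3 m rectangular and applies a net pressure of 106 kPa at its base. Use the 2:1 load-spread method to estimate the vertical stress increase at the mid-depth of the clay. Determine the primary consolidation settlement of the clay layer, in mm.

Mid-depth of clay below the ground surface: z = 3.6 + 7.6/2 = 7.4 m.
Total vertical stress at mid-clay: σ_v = 18.4×3.6 + 16.6×3.8 = 129.32 kPa.
Pore pressure: u = 9.81×(7.4 − 3.4) = 39.24 kPa.
Initial effective stress: σ'_0 = σ_v − u = 129.32 − 39.24 = 90.08 kPa.
Stress increase at mid-clay by the 2:1 spreading method:
Δσ = qBL/((B+z)(L+z)) = 106×2.8×4.3/((2.8+7.4)(4.3+7.4)) = 10.694 kPa
Final effective stress: σ'_f = 90.08 + 10.694 = 100.77 kPa.
σ'_f = 100.77 ≤ σ'_p = 123 kPa, so the clay remains overconsolidated and only the recompression index applies:
S_c = C_r·H/(1+e₀)·log₁₀(σ'_f/σ'_0) = 0.042×7.6/1.74×log₁₀(100.77/90.08)
    = 0.18345 × 0.048703 = 0.008934 m

S_c ≈ 8.93 mm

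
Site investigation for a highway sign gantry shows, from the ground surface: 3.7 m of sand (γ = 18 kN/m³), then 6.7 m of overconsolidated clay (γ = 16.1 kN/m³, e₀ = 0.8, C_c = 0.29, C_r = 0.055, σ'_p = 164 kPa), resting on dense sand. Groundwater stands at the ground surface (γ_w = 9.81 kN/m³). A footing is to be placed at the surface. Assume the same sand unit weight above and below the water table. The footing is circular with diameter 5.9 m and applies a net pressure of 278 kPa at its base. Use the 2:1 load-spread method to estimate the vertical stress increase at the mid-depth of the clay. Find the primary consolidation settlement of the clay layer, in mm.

Mid-depth of clay below the ground surface: z = 3.7 + 6.7/2 = 7.05 m.
Total vertical stress at mid-clay: σ_v = 18×3.7 + 16.1×3.35 = 120.54 kPa.
Pore pressure: u = 9.81×(7.05 − 0) = 69.16 kPa.
Initial effective stress: σ'_0 = σ_v − u = 120.54 − 69.16 = 51.38 kPa.
Stress increase at mid-clay by the 2:1 spreading method:
Δσ ≈ qD²/(D+z)² = 278×5.9²/(5.9+7.05)² = 57.704 kPa
Final effective stress: σ'_f = 51.38 + 57.704 = 109.08 kPa.
σ'_f = 109.08 ≤ σ'_p = 164 kPa, so the clay remains overconsolidated and only the recompression index applies:
S_c = C_r·H/(1+e₀)·log₁₀(σ'_f/σ'_0) = 0.055×6.7/1.8×log₁₀(109.08/51.38)
    = 0.20472 × 0.32695 = 0.06693 m

S_c ≈ 66.9 mm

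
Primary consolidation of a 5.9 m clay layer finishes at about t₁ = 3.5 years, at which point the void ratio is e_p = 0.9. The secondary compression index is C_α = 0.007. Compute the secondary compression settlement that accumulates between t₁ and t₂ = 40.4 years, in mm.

S_s ≈ 23.1 mm

Secondary compression: S_s = C_α·H/(1+e_p)·log₁₀(t₂/t₁)
S_s = 0.007×5.9/(1+0.9)×log₁₀(40.4/3.5)
    = 0.02174 × 1.062 = 0.02309 m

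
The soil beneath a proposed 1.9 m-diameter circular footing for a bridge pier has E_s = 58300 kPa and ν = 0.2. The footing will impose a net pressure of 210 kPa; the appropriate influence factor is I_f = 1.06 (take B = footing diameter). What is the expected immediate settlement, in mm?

Immediate (elastic) settlement: S_e = q·B·(1−ν²)/E_s · I_f.
S_e = 210 × 1.9 × (1 − 0.2²) / 58300 × 1.06
    = 210 × 1.9 × 0.96 / 58300 × 1.06
    = 0.006964 m = 6.964 mm

S_e ≈ 6.96 mm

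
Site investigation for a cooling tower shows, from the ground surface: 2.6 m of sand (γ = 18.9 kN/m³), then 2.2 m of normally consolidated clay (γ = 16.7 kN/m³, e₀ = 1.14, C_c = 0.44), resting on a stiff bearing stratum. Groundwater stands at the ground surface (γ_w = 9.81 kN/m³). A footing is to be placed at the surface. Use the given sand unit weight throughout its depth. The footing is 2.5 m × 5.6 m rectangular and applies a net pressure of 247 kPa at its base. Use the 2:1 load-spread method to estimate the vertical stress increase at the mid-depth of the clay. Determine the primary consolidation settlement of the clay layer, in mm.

Mid-depth of clay below the ground surface: z = 2.6 + 2.2/2 = 3.7 m.
Total vertical stress at mid-clay: σ_v = 18.9×2.6 + 16.7×1.1 = 67.51 kPa.
Pore pressure: u = 9.81×(3.7 − 0) = 36.297 kPa.
Initial effective stress: σ'_0 = σ_v − u = 67.51 − 36.297 = 31.213 kPa.
Stress increase at mid-clay by the 2:1 spreading method:
Δσ = qBL/((B+z)(L+z)) = 247×2.5×5.6/((2.5+3.7)(5.6+3.7)) = 59.972 kPa
Final effective stress: σ'_f = σ'_0 + Δσ = 31.213 + 59.972 = 91.185 kPa.
Normally consolidated clay, so the full stress increment lies on the virgin compression line:
S_c = C_c·H/(1+e₀)·log₁₀(σ'_f/σ'_0) = 0.44×2.2/(1+1.14)×log₁₀(91.185/31.213)
    = 0.45234 × 0.46559 = 0.2106 m

S_c ≈ 211 mm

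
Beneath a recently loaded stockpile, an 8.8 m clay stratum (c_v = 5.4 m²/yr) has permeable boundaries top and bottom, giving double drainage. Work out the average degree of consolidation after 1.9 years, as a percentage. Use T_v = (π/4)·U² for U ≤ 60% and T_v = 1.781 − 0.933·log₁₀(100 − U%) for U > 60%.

U ≈ 78.1 %

Drainage path length: H_d = H/2 = 4.4 m (double drainage).
T_v = c_v·t/H_d² = 5.4×1.9/4.4² = 0.52996.
T_v = 0.52996 corresponds to the U > 60% branch:
U = 1 − 10^((1.781 − T_v)/0.933)/100 = 0.7808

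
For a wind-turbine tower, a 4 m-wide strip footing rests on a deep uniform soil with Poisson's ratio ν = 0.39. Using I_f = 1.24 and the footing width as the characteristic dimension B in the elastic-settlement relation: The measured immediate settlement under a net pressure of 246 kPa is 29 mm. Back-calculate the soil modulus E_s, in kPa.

E_s ≈ 35700 kPa

S_e = q·B·(1−ν²)/E_s · I_f  ⇒  E_s = q·B·(1−ν²)·I_f / S_e.
E_s = 246 × 4 × 0.8479 × 1.24 / 0.029 = 35670 kPa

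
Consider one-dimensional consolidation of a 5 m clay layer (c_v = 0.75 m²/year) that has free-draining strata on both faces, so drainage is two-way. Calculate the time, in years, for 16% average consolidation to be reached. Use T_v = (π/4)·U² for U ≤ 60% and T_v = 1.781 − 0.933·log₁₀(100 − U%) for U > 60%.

Drainage path length: H_d = H/2 = 2.5 m (double drainage).
U ≤ 60%: T_v = (π/4)·U² = (π/4)×0.16² = 0.020106.
t = T_v·H_d²/c_v = 0.020106×2.5²/0.75 = 0.1675 years.

t ≈ 0.168 years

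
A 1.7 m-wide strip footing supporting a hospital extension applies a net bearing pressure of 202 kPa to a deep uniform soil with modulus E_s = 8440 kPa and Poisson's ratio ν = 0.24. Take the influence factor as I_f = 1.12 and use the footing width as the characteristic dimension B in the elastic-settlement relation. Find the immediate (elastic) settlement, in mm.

S_e ≈ 42.9 mm

Immediate (elastic) settlement: S_e = q·B·(1−ν²)/E_s · I_f.
S_e = 202 × 1.7 × (1 − 0.24²) / 8440 × 1.12
    = 202 × 1.7 × 0.9424 / 8440 × 1.12
    = 0.04294 m = 42.94 mm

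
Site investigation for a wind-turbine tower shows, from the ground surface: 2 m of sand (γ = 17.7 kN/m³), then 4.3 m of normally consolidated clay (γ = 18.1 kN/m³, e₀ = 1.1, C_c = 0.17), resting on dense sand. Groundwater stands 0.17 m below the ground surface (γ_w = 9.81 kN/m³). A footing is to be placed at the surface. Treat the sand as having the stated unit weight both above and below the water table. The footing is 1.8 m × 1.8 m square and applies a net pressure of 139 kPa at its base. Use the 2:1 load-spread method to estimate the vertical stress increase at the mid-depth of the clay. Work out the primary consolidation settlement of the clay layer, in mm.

Mid-depth of clay below the ground surface: z = 2 + 4.3/2 = 4.15 m.
Total vertical stress at mid-clay: σ_v = 17.7×2 + 18.1×2.15 = 74.315 kPa.
Pore pressure: u = 9.81×(4.15 − 0.17) = 39.044 kPa.
Initial effective stress: σ'_0 = σ_v − u = 74.315 − 39.044 = 35.271 kPa.
Stress increase at mid-clay by the 2:1 spreading method:
Δσ = qBL/((B+z)(L+z)) = 139×1.8×1.8/((1.8+4.15)(1.8+4.15)) = 12.721 kPa
Final effective stress: σ'_f = σ'_0 + Δσ = 35.271 + 12.721 = 47.992 kPa.
Normally consolidated clay, so the full stress increment lies on the virgin compression line:
S_c = C_c·H/(1+e₀)·log₁₀(σ'_f/σ'_0) = 0.17×4.3/(1+1.1)×log₁₀(47.992/35.271)
    = 0.3481 × 0.13375 = 0.04656 m

S_c ≈ 46.6 mm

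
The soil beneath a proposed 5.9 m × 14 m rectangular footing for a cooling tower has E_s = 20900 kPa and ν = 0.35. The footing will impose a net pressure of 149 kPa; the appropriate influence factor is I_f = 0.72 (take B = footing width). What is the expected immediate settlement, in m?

Immediate (elastic) settlement: S_e = q·B·(1−ν²)/E_s · I_f.
S_e = 149 × 5.9 × (1 − 0.35²) / 20900 × 0.72
    = 149 × 5.9 × 0.8775 / 20900 × 0.72
    = 0.02657 m

S_e ≈ 0.0266 m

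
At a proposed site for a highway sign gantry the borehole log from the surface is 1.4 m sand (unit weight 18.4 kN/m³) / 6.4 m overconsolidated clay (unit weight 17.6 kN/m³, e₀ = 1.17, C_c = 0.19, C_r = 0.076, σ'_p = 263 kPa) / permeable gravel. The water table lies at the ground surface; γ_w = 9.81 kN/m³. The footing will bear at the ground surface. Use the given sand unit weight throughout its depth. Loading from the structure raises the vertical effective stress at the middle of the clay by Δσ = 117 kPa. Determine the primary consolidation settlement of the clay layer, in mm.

Mid-depth of clay below the ground surface: z = 1.4 + 6.4/2 = 4.6 m.
Total vertical stress at mid-clay: σ_v = 18.4×1.4 + 17.6×3.2 = 82.08 kPa.
Pore pressure: u = 9.81×(4.6 − 0) = 45.126 kPa.
Initial effective stress: σ'_0 = σ_v − u = 82.08 − 45.126 = 36.954 kPa.
Final effective stress: σ'_f = 36.954 + 117 = 153.95 kPa.
σ'_f = 153.95 ≤ σ'_p = 263 kPa, so the clay remains overconsolidated and only the recompression index applies:
S_c = C_r·H/(1+e₀)·log₁₀(σ'_f/σ'_0) = 0.076×6.4/2.17×log₁₀(153.95/36.954)
    = 0.22415 × 0.61972 = 0.1389 m

S_c ≈ 139 mm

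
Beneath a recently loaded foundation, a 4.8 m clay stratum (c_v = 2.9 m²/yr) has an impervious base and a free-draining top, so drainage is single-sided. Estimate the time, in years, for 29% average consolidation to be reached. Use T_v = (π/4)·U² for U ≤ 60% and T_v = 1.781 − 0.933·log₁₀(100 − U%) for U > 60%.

t ≈ 0.525 years

Drainage path length: H_d = H = 4.8 m (single drainage).
U ≤ 60%: T_v = (π/4)·U² = (π/4)×0.29² = 0.066052.
t = T_v·H_d²/c_v = 0.066052×4.8²/2.9 = 0.5248 years.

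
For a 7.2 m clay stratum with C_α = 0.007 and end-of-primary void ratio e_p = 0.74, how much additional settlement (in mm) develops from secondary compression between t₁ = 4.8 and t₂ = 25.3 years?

Secondary compression: S_s = C_α·H/(1+e_p)·log₁₀(t₂/t₁)
S_s = 0.007×7.2/(1+0.74)×log₁₀(25.3/4.8)
    = 0.02897 × 0.7219 = 0.02091 m

S_s ≈ 20.9 mm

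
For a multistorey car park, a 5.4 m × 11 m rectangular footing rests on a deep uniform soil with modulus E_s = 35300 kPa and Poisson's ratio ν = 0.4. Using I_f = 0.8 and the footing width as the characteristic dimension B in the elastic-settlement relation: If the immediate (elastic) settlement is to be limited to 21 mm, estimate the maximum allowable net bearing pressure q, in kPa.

q ≈ 204 kPa

S_e = q·B·(1−ν²)/E_s · I_f  ⇒  q = S_e·E_s / (B·(1−ν²)·I_f).
q = 0.021 × 35300 / (5.4 × 0.84 × 0.8) = 204.3 kPa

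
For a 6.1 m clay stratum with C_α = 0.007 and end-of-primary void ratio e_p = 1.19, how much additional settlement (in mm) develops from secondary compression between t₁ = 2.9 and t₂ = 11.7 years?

Secondary compression: S_s = C_α·H/(1+e_p)·log₁₀(t₂/t₁)
S_s = 0.007×6.1/(1+1.19)×log₁₀(11.7/2.9)
    = 0.0195 × 0.6058 = 0.01181 m

S_s ≈ 11.8 mm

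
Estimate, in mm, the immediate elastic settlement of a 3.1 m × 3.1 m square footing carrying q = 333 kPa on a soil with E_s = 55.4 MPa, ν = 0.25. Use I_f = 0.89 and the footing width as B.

S_e ≈ 15.5 mm

Immediate (elastic) settlement: S_e = q·B·(1−ν²)/E_s · I_f.
E_s = 55.4 MPa = 55400 kPa.
S_e = 333 × 3.1 × (1 − 0.25²) / 55400 × 0.89
    = 333 × 3.1 × 0.9375 / 55400 × 0.89
    = 0.01555 m = 15.55 mm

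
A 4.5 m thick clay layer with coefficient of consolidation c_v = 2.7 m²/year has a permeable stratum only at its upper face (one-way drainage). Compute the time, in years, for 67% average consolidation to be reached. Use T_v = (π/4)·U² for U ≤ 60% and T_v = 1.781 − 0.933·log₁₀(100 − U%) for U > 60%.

Drainage path length: H_d = H = 4.5 m (single drainage).
U > 60%: T_v = 1.781 − 0.933·log₁₀(100 − 67) = 0.36423.
t = T_v·H_d²/c_v = 0.36423×4.5²/2.7 = 2.732 years.

t ≈ 2.73 years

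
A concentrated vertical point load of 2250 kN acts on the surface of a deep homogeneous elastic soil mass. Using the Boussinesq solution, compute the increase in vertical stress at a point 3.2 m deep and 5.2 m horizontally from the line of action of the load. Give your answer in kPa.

Boussinesq vertical stress below a point load on an elastic half-space:
Δσ_z = 3P/(2πz²) · [1 + (r/z)²]^(−5/2)
r/z = 5.2/3.2 = 1.625; [1+(r/z)²]^(−5/2) = 0.039542.
Δσ_z = 3×2250/(2π×3.2²) × 0.039542 = 104.91 × 0.039542 = 4.148 kPa

Δσ_z ≈ 4.15 kPa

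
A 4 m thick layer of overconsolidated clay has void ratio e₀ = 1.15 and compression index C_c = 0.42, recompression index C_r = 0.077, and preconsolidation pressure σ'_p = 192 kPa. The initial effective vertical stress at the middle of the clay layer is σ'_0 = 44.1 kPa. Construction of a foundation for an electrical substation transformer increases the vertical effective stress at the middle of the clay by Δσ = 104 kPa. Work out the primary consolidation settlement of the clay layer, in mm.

Final effective stress: σ'_f = 44.1 + 104 = 148.1 kPa.
σ'_f = 148.1 ≤ σ'_p = 192 kPa, so the clay remains overconsolidated and only the recompression index applies:
S_c = C_r·H/(1+e₀)·log₁₀(σ'_f/σ'_0) = 0.077×4/2.15×log₁₀(148.1/44.1)
    = 0.14326 × 0.52612 = 0.07537 m

S_c ≈ 75.4 mm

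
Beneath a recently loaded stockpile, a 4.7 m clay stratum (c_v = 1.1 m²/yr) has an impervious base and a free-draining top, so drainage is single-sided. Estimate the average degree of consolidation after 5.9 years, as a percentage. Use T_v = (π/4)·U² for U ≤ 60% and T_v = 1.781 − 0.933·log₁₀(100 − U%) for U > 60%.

U ≈ 60.7 %

Drainage path length: H_d = H = 4.7 m (single drainage).
T_v = c_v·t/H_d² = 1.1×5.9/4.7² = 0.2938.
T_v = 0.2938 corresponds to the U > 60% branch:
U = 1 − 10^((1.781 − T_v)/0.933)/100 = 0.6074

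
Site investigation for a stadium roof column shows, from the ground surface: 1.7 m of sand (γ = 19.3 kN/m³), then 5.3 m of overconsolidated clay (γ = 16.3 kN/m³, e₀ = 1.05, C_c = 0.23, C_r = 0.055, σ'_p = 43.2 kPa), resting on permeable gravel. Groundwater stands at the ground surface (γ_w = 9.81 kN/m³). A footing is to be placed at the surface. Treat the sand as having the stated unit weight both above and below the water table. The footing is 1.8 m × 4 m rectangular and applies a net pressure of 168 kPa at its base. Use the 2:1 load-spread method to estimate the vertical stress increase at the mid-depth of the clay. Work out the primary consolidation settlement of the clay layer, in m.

Mid-depth of clay below the ground surface: z = 1.7 + 5.3/2 = 4.35 m.
Total vertical stress at mid-clay: σ_v = 19.3×1.7 + 16.3×2.65 = 76.005 kPa.
Pore pressure: u = 9.81×(4.35 − 0) = 42.673 kPa.
Initial effective stress: σ'_0 = σ_v − u = 76.005 − 42.673 = 33.332 kPa.
Stress increase at mid-clay by the 2:1 spreading method:
Δσ = qBL/((B+z)(L+z)) = 168×1.8×4/((1.8+4.35)(4+4.35)) = 23.555 kPa
Final effective stress: σ'_f = 33.332 + 23.555 = 56.887 kPa.
σ'_f = 56.887 > σ'_p = 43.2 kPa, so the stress path crosses the preconsolidation pressure — recompression up to σ'_p, then virgin compression beyond:
S_c = H/(1+e₀)·[C_r·log₁₀(σ'_p/σ'_0) + C_c·log₁₀(σ'_f/σ'_p)]
    = 5.3/2.05 × [0.055×log₁₀(43.2/33.332) + 0.23×log₁₀(56.887/43.2)]
    = 2.5854 × [0.0061942 + 0.027492] = 0.08709 m

S_c ≈ 0.0871 m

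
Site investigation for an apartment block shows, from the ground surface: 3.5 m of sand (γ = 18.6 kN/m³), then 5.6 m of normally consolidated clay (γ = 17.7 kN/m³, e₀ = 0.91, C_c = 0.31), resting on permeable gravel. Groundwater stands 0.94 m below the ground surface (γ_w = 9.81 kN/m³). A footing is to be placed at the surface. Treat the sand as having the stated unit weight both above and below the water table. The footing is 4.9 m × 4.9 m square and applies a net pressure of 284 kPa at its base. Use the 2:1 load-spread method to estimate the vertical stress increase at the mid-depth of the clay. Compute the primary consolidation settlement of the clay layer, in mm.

S_c ≈ 248 mm

Mid-depth of clay below the ground surface: z = 3.5 + 5.6/2 = 6.3 m.
Total vertical stress at mid-clay: σ_v = 18.6×3.5 + 17.7×2.8 = 114.66 kPa.
Pore pressure: u = 9.81×(6.3 − 0.94) = 52.582 kPa.
Initial effective stress: σ'_0 = σ_v − u = 114.66 − 52.582 = 62.078 kPa.
Stress increase at mid-clay by the 2:1 spreading method:
Δσ = qBL/((B+z)(L+z)) = 284×4.9×4.9/((4.9+6.3)(4.9+6.3)) = 54.359 kPa
Final effective stress: σ'_f = σ'_0 + Δσ = 62.078 + 54.359 = 116.44 kPa.
Normally consolidated clay, so the full stress increment lies on the virgin compression line:
S_c = C_c·H/(1+e₀)·log₁₀(σ'_f/σ'_0) = 0.31×5.6/(1+0.91)×log₁₀(116.44/62.078)
    = 0.9089 × 0.27316 = 0.2483 m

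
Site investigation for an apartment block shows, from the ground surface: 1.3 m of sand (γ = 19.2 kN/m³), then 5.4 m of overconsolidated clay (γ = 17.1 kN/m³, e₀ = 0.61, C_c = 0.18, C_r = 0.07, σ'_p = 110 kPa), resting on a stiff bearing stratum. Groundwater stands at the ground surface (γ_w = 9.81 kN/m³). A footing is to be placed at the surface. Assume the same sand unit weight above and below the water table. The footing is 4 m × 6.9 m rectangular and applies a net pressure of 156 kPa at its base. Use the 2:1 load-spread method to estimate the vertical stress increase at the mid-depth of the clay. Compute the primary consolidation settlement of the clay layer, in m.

S_c ≈ 0.0954 m

Mid-depth of clay below the ground surface: z = 1.3 + 5.4/2 = 4 m.
Total vertical stress at mid-clay: σ_v = 19.2×1.3 + 17.1×2.7 = 71.13 kPa.
Pore pressure: u = 9.81×(4 − 0) = 39.24 kPa.
Initial effective stress: σ'_0 = σ_v − u = 71.13 − 39.24 = 31.89 kPa.
Stress increase at mid-clay by the 2:1 spreading method:
Δσ = qBL/((B+z)(L+z)) = 156×4×6.9/((4+4)(6.9+4)) = 49.376 kPa
Final effective stress: σ'_f = 31.89 + 49.376 = 81.266 kPa.
σ'_f = 81.266 ≤ σ'_p = 110 kPa, so the clay remains overconsolidated and only the recompression index applies:
S_c = C_r·H/(1+e₀)·log₁₀(σ'_f/σ'_0) = 0.07×5.4/1.61×log₁₀(81.266/31.89)
    = 0.23478 × 0.40625 = 0.09538 m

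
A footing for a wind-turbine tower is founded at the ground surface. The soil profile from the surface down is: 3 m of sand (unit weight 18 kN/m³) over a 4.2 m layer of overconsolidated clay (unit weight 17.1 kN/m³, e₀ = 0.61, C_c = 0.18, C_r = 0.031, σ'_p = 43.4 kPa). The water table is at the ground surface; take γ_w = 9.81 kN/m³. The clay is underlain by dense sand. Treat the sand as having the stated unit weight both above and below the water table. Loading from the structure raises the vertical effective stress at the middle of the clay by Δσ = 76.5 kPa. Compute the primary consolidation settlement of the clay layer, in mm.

S_c ≈ 204 mm

Mid-depth of clay below the ground surface: z = 3 + 4.2/2 = 5.1 m.
Total vertical stress at mid-clay: σ_v = 18×3 + 17.1×2.1 = 89.91 kPa.
Pore pressure: u = 9.81×(5.1 − 0) = 50.031 kPa.
Initial effective stress: σ'_0 = σ_v − u = 89.91 − 50.031 = 39.879 kPa.
Final effective stress: σ'_f = 39.879 + 76.5 = 116.38 kPa.
σ'_f = 116.38 > σ'_p = 43.4 kPa, so the stress path crosses the preconsolidation pressure — recompression up to σ'_p, then virgin compression beyond:
S_c = H/(1+e₀)·[C_r·log₁₀(σ'_p/σ'_0) + C_c·log₁₀(σ'_f/σ'_p)]
    = 4.2/1.61 × [0.031×log₁₀(43.4/39.879) + 0.18×log₁₀(116.38/43.4)]
    = 2.6087 × [0.0011391 + 0.07711] = 0.2041 m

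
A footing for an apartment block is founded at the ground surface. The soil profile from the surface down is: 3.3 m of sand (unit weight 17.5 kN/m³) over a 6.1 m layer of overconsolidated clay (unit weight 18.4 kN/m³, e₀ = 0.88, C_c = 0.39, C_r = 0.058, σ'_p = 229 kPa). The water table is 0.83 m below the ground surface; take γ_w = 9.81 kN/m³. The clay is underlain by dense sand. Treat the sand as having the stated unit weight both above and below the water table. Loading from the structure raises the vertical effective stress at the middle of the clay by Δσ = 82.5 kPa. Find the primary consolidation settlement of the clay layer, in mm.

S_c ≈ 70.9 mm

Mid-depth of clay below the ground surface: z = 3.3 + 6.1/2 = 6.35 m.
Total vertical stress at mid-clay: σ_v = 17.5×3.3 + 18.4×3.05 = 113.87 kPa.
Pore pressure: u = 9.81×(6.35 − 0.83) = 54.151 kPa.
Initial effective stress: σ'_0 = σ_v − u = 113.87 − 54.151 = 59.719 kPa.
Final effective stress: σ'_f = 59.719 + 82.5 = 142.22 kPa.
σ'_f = 142.22 ≤ σ'_p = 229 kPa, so the clay remains overconsolidated and only the recompression index applies:
S_c = C_r·H/(1+e₀)·log₁₀(σ'_f/σ'_0) = 0.058×6.1/1.88×log₁₀(142.22/59.719)
    = 0.18819 × 0.37685 = 0.07092 m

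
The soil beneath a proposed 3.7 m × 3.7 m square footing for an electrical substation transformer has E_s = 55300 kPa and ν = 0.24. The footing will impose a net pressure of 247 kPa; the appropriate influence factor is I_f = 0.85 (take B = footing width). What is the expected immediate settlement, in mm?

S_e ≈ 13.2 mm

Immediate (elastic) settlement: S_e = q·B·(1−ν²)/E_s · I_f.
S_e = 247 × 3.7 × (1 − 0.24²) / 55300 × 0.85
    = 247 × 3.7 × 0.9424 / 55300 × 0.85
    = 0.01324 m = 13.24 mm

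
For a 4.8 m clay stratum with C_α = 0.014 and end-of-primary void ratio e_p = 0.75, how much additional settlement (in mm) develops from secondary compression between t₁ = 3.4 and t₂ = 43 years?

Secondary compression: S_s = C_α·H/(1+e_p)·log₁₀(t₂/t₁)
S_s = 0.014×4.8/(1+0.75)×log₁₀(43/3.4)
    = 0.0384 × 1.102 = 0.04232 m

S_s ≈ 42.3 mm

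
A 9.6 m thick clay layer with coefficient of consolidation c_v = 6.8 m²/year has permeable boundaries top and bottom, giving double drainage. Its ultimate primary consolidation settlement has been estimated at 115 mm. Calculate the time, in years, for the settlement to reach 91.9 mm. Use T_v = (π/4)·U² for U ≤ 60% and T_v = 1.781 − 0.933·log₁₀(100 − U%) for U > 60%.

Drainage path length: H_d = H/2 = 4.8 m (double drainage).
U = S(t)/S_ult = 91.9/115 = 0.7991.
U > 60%: T_v = 1.781 − 0.933·log₁₀(100 − 79.913) = 0.56538.
t = T_v·H_d²/c_v = 0.56538×4.8²/6.8 = 1.916 years.

t ≈ 1.92 years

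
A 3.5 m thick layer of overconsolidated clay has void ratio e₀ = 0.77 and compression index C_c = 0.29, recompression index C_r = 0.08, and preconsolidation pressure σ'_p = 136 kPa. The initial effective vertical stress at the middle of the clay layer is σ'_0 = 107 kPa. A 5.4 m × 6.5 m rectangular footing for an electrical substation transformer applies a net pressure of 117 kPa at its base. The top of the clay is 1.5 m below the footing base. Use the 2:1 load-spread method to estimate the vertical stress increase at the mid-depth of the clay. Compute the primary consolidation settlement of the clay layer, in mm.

S_c ≈ 50.1 mm

Mid-depth of clay below the footing base: z = 1.5 + 3.5/2 = 3.25 m.
Stress increase at mid-clay by the 2:1 spreading method:
Δσ = qBL/((B+z)(L+z)) = 117×5.4×6.5/((5.4+3.25)(6.5+3.25)) = 48.694 kPa
Final effective stress: σ'_f = 107 + 48.694 = 155.69 kPa.
σ'_f = 155.69 > σ'_p = 136 kPa, so the stress path crosses the preconsolidation pressure — recompression up to σ'_p, then virgin compression beyond:
S_c = H/(1+e₀)·[C_r·log₁₀(σ'_p/σ'_0) + C_c·log₁₀(σ'_f/σ'_p)]
    = 3.5/1.77 × [0.08×log₁₀(136/107) + 0.29×log₁₀(155.69/136)]
    = 1.9774 × [0.0083324 + 0.017029] = 0.05015 m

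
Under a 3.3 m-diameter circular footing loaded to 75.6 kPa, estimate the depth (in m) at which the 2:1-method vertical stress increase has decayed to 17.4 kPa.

2:1 spreading — at depth z the loaded area has grown by z in each plan dimension:
qD²/(D+z)² = Δσ_z ⇒ z = D(√(q/Δσ_z) − 1) = 3.3×(√(75.6/17.4) − 1) = 3.579 m

z ≈ 3.58 m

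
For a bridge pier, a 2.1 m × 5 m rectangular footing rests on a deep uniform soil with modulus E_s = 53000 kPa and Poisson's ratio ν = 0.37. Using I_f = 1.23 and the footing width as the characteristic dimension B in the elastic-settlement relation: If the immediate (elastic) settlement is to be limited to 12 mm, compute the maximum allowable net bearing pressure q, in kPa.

q ≈ 285 kPa

S_e = q·B·(1−ν²)/E_s · I_f  ⇒  q = S_e·E_s / (B·(1−ν²)·I_f).
q = 0.012 × 53000 / (2.1 × 0.8631 × 1.23) = 285.3 kPa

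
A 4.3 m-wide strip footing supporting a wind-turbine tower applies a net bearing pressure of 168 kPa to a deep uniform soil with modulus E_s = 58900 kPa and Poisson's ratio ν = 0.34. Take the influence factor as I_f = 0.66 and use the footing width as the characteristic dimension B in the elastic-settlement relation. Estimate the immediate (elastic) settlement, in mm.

S_e ≈ 7.16 mm

Immediate (elastic) settlement: S_e = q·B·(1−ν²)/E_s · I_f.
S_e = 168 × 4.3 × (1 − 0.34²) / 58900 × 0.66
    = 168 × 4.3 × 0.8844 / 58900 × 0.66
    = 0.007159 m = 7.159 mm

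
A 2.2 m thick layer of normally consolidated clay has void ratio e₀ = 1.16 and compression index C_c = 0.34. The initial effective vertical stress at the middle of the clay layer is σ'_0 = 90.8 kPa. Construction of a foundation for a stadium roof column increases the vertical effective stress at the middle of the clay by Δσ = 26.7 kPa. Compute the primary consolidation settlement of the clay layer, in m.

Final effective stress: σ'_f = σ'_0 + Δσ = 90.8 + 26.7 = 117.5 kPa.
Normally consolidated clay, so the full stress increment lies on the virgin compression line:
S_c = C_c·H/(1+e₀)·log₁₀(σ'_f/σ'_0) = 0.34×2.2/(1+1.16)×log₁₀(117.5/90.8)
    = 0.3463 × 0.11195 = 0.03877 m

S_c ≈ 0.0388 m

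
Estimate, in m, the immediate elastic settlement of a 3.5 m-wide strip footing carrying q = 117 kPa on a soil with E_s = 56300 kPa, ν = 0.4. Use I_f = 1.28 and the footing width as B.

Immediate (elastic) settlement: S_e = q·B·(1−ν²)/E_s · I_f.
S_e = 117 × 3.5 × (1 − 0.4²) / 56300 × 1.28
    = 117 × 3.5 × 0.84 / 56300 × 1.28
    = 0.007821 m

S_e ≈ 0.00782 m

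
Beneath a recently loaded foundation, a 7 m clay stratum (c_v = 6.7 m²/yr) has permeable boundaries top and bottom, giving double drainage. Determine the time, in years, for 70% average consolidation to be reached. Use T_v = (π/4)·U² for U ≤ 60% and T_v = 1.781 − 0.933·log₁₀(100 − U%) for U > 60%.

t ≈ 0.737 years

Drainage path length: H_d = H/2 = 3.5 m (double drainage).
U > 60%: T_v = 1.781 − 0.933·log₁₀(100 − 70) = 0.40285.
t = T_v·H_d²/c_v = 0.40285×3.5²/6.7 = 0.7366 years.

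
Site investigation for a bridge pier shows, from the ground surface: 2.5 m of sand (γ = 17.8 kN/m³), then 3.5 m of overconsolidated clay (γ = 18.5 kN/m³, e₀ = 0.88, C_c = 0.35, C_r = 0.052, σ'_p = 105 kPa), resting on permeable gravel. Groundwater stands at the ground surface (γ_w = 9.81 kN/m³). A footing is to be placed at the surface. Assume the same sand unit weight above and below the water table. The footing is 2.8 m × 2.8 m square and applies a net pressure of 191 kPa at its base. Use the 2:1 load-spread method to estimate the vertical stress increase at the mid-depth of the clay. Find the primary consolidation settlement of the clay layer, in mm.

S_c ≈ 26 mm

Mid-depth of clay below the ground surface: z = 2.5 + 3.5/2 = 4.25 m.
Total vertical stress at mid-clay: σ_v = 17.8×2.5 + 18.5×1.75 = 76.875 kPa.
Pore pressure: u = 9.81×(4.25 − 0) = 41.693 kPa.
Initial effective stress: σ'_0 = σ_v − u = 76.875 − 41.693 = 35.182 kPa.
Stress increase at mid-clay by the 2:1 spreading method:
Δσ = qBL/((B+z)(L+z)) = 191×2.8×2.8/((2.8+4.25)(2.8+4.25)) = 30.128 kPa
Final effective stress: σ'_f = 35.182 + 30.128 = 65.31 kPa.
σ'_f = 65.31 ≤ σ'_p = 105 kPa, so the clay remains overconsolidated and only the recompression index applies:
S_c = C_r·H/(1+e₀)·log₁₀(σ'_f/σ'_0) = 0.052×3.5/1.88×log₁₀(65.31/35.182)
    = 0.096808 × 0.26866 = 0.02601 m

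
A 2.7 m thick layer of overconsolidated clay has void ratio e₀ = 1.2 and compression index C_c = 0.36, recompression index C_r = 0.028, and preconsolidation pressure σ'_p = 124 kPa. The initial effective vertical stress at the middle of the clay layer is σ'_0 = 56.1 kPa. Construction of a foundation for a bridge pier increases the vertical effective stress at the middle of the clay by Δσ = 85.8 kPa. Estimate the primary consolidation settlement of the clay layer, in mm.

Final effective stress: σ'_f = 56.1 + 85.8 = 141.9 kPa.
σ'_f = 141.9 > σ'_p = 124 kPa, so the stress path crosses the preconsolidation pressure — recompression up to σ'_p, then virgin compression beyond:
S_c = H/(1+e₀)·[C_r·log₁₀(σ'_p/σ'_0) + C_c·log₁₀(σ'_f/σ'_p)]
    = 2.7/2.2 × [0.028×log₁₀(124/56.1) + 0.36×log₁₀(141.9/124)]
    = 1.2273 × [0.0096448 + 0.021082] = 0.03771 m

S_c ≈ 37.7 mm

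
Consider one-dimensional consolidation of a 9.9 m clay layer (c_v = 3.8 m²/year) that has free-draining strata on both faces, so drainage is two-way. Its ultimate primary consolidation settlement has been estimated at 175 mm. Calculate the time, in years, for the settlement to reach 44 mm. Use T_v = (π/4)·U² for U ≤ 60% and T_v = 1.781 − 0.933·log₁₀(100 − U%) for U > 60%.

t ≈ 0.32 years

Drainage path length: H_d = H/2 = 4.95 m (double drainage).
U = S(t)/S_ult = 44/175 = 0.2514.
U ≤ 60%: T_v = (π/4)·U² = (π/4)×0.25143² = 0.04965.
t = T_v·H_d²/c_v = 0.04965×4.95²/3.8 = 0.3201 years.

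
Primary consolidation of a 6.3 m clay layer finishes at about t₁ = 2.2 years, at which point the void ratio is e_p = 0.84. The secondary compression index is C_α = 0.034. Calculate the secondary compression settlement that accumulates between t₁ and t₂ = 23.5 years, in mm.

Secondary compression: S_s = C_α·H/(1+e_p)·log₁₀(t₂/t₁)
S_s = 0.034×6.3/(1+0.84)×log₁₀(23.5/2.2)
    = 0.1164 × 1.029 = 0.1197 m

S_s ≈ 120 mm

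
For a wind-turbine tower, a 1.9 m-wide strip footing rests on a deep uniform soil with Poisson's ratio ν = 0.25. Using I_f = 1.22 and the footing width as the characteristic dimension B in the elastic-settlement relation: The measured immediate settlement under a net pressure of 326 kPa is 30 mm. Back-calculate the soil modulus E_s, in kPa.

S_e = q·B·(1−ν²)/E_s · I_f  ⇒  E_s = q·B·(1−ν²)·I_f / S_e.
E_s = 326 × 1.9 × 0.9375 × 1.22 / 0.03 = 23610 kPa

E_s ≈ 23600 kPa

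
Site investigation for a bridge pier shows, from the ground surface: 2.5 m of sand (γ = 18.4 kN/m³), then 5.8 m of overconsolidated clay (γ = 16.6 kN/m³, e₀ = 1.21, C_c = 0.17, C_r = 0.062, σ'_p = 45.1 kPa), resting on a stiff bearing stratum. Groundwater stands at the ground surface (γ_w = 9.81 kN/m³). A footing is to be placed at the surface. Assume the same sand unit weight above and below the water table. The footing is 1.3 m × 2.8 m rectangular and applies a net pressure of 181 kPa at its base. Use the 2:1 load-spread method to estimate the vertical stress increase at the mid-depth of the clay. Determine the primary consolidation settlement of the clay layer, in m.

Mid-depth of clay below the ground surface: z = 2.5 + 5.8/2 = 5.4 m.
Total vertical stress at mid-clay: σ_v = 18.4×2.5 + 16.6×2.9 = 94.14 kPa.
Pore pressure: u = 9.81×(5.4 − 0) = 52.974 kPa.
Initial effective stress: σ'_0 = σ_v − u = 94.14 − 52.974 = 41.166 kPa.
Stress increase at mid-clay by the 2:1 spreading method:
Δσ = qBL/((B+z)(L+z)) = 181×1.3×2.8/((1.3+5.4)(2.8+5.4)) = 11.992 kPa
Final effective stress: σ'_f = 41.166 + 11.992 = 53.158 kPa.
σ'_f = 53.158 > σ'_p = 45.1 kPa, so the stress path crosses the preconsolidation pressure — recompression up to σ'_p, then virgin compression beyond:
S_c = H/(1+e₀)·[C_r·log₁₀(σ'_p/σ'_0) + C_c·log₁₀(σ'_f/σ'_p)]
    = 5.8/2.21 × [0.062×log₁₀(45.1/41.166) + 0.17×log₁₀(53.158/45.1)]
    = 2.6244 × [0.0024575 + 0.012137] = 0.0383 m

S_c ≈ 0.0383 m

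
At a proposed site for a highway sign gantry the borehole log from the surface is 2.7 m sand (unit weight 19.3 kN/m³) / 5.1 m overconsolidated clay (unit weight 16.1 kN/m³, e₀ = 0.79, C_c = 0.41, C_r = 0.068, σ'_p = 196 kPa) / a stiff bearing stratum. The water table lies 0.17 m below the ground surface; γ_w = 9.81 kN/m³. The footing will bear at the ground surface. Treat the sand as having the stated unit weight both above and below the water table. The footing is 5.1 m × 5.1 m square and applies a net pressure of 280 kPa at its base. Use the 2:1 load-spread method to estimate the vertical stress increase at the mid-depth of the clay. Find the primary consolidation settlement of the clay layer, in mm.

S_c ≈ 79.4 mm

Mid-depth of clay below the ground surface: z = 2.7 + 5.1/2 = 5.25 m.
Total vertical stress at mid-clay: σ_v = 19.3×2.7 + 16.1×2.55 = 93.165 kPa.
Pore pressure: u = 9.81×(5.25 − 0.17) = 49.835 kPa.
Initial effective stress: σ'_0 = σ_v − u = 93.165 − 49.835 = 43.33 kPa.
Stress increase at mid-clay by the 2:1 spreading method:
Δσ = qBL/((B+z)(L+z)) = 280×5.1×5.1/((5.1+5.25)(5.1+5.25)) = 67.986 kPa
Final effective stress: σ'_f = 43.33 + 67.986 = 111.32 kPa.
σ'_f = 111.32 ≤ σ'_p = 196 kPa, so the clay remains overconsolidated and only the recompression index applies:
S_c = C_r·H/(1+e₀)·log₁₀(σ'_f/σ'_0) = 0.068×5.1/1.79×log₁₀(111.32/43.33)
    = 0.19375 × 0.40978 = 0.07939 m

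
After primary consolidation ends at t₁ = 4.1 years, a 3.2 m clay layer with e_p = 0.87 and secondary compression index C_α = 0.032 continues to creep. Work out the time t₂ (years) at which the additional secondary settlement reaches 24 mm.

t₂ ≈ 11.2 years

S_s = C_α·H/(1+e_p)·log₁₀(t₂/t₁) ⇒ log₁₀(t₂/t₁) = S_s·(1+e_p)/(C_α·H).
log₁₀(t₂/t₁) = 0.024 × (1+0.87) / (0.032×3.2) = 0.4383
t₂ = t₁ × 10^0.4383 = 4.1 × 2.743 = 11.25 years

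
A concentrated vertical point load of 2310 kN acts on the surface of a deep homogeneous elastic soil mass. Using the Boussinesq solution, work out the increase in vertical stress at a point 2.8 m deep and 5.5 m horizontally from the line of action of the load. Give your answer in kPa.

Δσ_z ≈ 2.7 kPa

Boussinesq vertical stress below a point load on an elastic half-space:
Δσ_z = 3P/(2πz²) · [1 + (r/z)²]^(−5/2)
r/z = 5.5/2.8 = 1.9643; [1+(r/z)²]^(−5/2) = 0.01922.
Δσ_z = 3×2310/(2π×2.8²) × 0.01922 = 140.68 × 0.01922 = 2.704 kPa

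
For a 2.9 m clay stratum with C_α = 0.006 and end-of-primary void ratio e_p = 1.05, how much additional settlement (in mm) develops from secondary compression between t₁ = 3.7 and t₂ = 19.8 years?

S_s ≈ 6.18 mm

Secondary compression: S_s = C_α·H/(1+e_p)·log₁₀(t₂/t₁)
S_s = 0.006×2.9/(1+1.05)×log₁₀(19.8/3.7)
    = 0.008488 × 0.7285 = 0.006183 m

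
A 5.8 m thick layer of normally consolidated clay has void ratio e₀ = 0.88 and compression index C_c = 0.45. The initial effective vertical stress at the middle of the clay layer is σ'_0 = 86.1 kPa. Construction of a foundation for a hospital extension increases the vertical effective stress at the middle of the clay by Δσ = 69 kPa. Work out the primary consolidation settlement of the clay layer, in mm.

S_c ≈ 355 mm

Final effective stress: σ'_f = σ'_0 + Δσ = 86.1 + 69 = 155.1 kPa.
Normally consolidated clay, so the full stress increment lies on the virgin compression line:
S_c = C_c·H/(1+e₀)·log₁₀(σ'_f/σ'_0) = 0.45×5.8/(1+0.88)×log₁₀(155.1/86.1)
    = 1.3883 × 0.25561 = 0.3549 m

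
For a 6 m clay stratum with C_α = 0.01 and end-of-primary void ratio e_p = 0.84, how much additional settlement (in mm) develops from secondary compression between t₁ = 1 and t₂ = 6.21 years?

S_s ≈ 25.9 mm

Secondary compression: S_s = C_α·H/(1+e_p)·log₁₀(t₂/t₁)
S_s = 0.01×6/(1+0.84)×log₁₀(6.21/1)
    = 0.03261 × 0.7931 = 0.02586 m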